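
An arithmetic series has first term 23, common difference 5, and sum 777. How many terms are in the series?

Using S = n/2 × [2a + (n-1)d]
777 = n/2 × [2(23) + (n-1)(5)]
777 = n/2 × [46 + 5n - 5]
1554 = n × [41 + 5n]
5n² + (41)n - 1554 = 0
Discriminant: Δ = (41)² - 4(5)(-1554) = 1681 + 31080 = 32761
√Δ = 181
n = [-(41) + √Δ] / (2·5) = (-41 + 181) / 10 = 140 / 10 = 14
(The negative root is discarded since n must be a positive integer.)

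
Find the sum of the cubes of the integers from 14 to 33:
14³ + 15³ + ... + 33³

Use ∑_{k=1}^{n} k³ = [n(n+1)/2]², then subtract the first 13 terms.
∑_{k=1}^{33} k³ = [33×34/2]² = 561² = 314721
∑_{k=1}^{13} k³ = [13×14/2]² = 91² = 8281
∑_{k=14}^{33} k³ = 314721 - 8281 = 306440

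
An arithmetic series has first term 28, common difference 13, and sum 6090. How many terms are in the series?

Using S = n/2 × [2a + (n-1)d]
6090 = n/2 × [2(28) + (n-1)(13)]
6090 = n/2 × [56 + 13n - 13]
12180 = n × [43 + 13n]
13n² + (43)n - 12180 = 0
Discriminant: Δ = (43)² - 4(13)(-12180) = 1849 + 633360 = 635209
√Δ = 797
n = [-(43) + √Δ] / (2·13) = (-43 + 797) / 26 = 754 / 26 = 29
(The negative root is discarded since n must be a positive integer.)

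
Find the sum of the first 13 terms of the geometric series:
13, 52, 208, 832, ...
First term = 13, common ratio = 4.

Sₙ = a(1 - rⁿ) / (1 - r)
S_13 = 13(1 - 4^13) / (1 - 4)
S_13 = 13(1 - 67108864) / (-3)
S_13 = 290805073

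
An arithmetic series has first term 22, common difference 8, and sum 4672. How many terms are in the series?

Using S = n/2 × [2a + (n-1)d]
4672 = n/2 × [2(22) + (n-1)(8)]
4672 = n/2 × [44 + 8n - 8]
9344 = n × [36 + 8n]
8n² + (36)n - 9344 = 0
Discriminant: Δ = (36)² - 4(8)(-9344) = 1296 + 299008 = 300304
√Δ = 548
n = [-(36) + √Δ] / (2·8) = (-36 + 548) / 16 = 512 / 16 = 32
(The negative root is discarded since n must be a positive integer.)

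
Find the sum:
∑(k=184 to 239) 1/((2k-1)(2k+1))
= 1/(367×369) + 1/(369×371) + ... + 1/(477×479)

Partial fractions: 1/((2k-1)(2k+1)) = (1/2)[1/(2k-1) - 1/(2k+1)]
The series telescopes:
= (1/2)[1/367 - 1/479]
= 56/175793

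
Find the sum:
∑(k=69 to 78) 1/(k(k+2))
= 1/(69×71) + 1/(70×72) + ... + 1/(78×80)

Partial fractions: 1/(k(k+2)) = (1/2)[1/k - 1/(k+2)]
Telescoping leaves the first two and last two terms:
= (1/2)[1/69 + 1/70 - 1/79 - 1/80]
= 11051/6105120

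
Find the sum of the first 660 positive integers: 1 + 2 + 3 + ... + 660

Formula: ∑k = n(n+1)/2
= 660×661/2
= 436260/2
= 218130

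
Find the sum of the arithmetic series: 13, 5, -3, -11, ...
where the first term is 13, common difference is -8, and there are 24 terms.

Sₙ = n/2 × (first + last)
Last term = a + (n-1)d = 13 + (24-1)×(-8) = -171
S_24 = 24/2 × (13 + (-171))
S_24 = 24/2 × (-158) = -1896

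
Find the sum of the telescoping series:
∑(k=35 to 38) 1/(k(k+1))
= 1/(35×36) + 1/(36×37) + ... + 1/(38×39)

Partial fractions: 1/(k(k+1)) = 1/k - 1/(k+1)
The series telescopes:
= (1/35 - 1/36) + (1/36 - 1/37) + ... + (1/38 - 1/39)
= 1/35 - 1/39
= 4/1365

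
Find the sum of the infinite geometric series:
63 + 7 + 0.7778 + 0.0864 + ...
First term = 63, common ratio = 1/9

For |r| < 1, S = a / (1 - r)
S = 63 / (1 - (1/9))
S = 63 / (8/9)
S = 567/8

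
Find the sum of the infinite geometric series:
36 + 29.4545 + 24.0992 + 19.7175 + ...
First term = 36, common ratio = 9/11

For |r| < 1, S = a / (1 - r)
S = 36 / (1 - (9/11))
S = 36 / (2/11)
S = 198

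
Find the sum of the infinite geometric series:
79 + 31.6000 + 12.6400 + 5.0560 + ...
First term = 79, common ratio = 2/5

For |r| < 1, S = a / (1 - r)
S = 79 / (1 - (2/5))
S = 79 / (3/5)
S = 395/3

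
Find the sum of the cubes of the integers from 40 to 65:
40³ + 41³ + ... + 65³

Use ∑_{k=1}^{n} k³ = [n(n+1)/2]², then subtract the first 39 terms.
∑_{k=1}^{65} k³ = [65×66/2]² = 2145² = 4601025
∑_{k=1}^{39} k³ = [39×40/2]² = 780² = 608400
∑_{k=40}^{65} k³ = 4601025 - 608400 = 3992625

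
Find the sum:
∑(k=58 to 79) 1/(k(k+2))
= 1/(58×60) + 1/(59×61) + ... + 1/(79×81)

Partial fractions: 1/(k(k+2)) = (1/2)[1/k - 1/(k+2)]
Telescoping leaves the first two and last two terms:
= (1/2)[1/58 + 1/59 - 1/80 - 1/81]
= 103609/22174560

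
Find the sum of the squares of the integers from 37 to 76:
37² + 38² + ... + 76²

Use ∑_{k=1}^{n} k² = n(n+1)(2n+1)/6, then subtract the first 36 terms.
∑_{k=1}^{76} k² = 76×77×153/6 = 149226
∑_{k=1}^{36} k² = 36×37×73/6 = 16206
∑_{k=37}^{76} k² = 149226 - 16206 = 133020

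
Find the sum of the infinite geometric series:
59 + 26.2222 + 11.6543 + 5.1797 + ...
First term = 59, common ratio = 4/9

For |r| < 1, S = a / (1 - r)
S = 59 / (1 - (4/9))
S = 59 / (5/9)
S = 531/5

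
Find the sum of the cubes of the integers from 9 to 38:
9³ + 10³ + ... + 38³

Use ∑_{k=1}^{n} k³ = [n(n+1)/2]², then subtract the first 8 terms.
∑_{k=1}^{38} k³ = [38×39/2]² = 741² = 549081
∑_{k=1}^{8} k³ = [8×9/2]² = 36² = 1296
∑_{k=9}^{38} k³ = 549081 - 1296 = 547785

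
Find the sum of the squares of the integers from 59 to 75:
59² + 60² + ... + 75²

Use ∑_{k=1}^{n} k² = n(n+1)(2n+1)/6, then subtract the first 58 terms.
∑_{k=1}^{75} k² = 75×76×151/6 = 143450
∑_{k=1}^{58} k² = 58×59×117/6 = 66729
∑_{k=59}^{75} k² = 143450 - 66729 = 76721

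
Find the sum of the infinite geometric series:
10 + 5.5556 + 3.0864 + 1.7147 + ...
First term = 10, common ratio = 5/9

For |r| < 1, S = a / (1 - r)
S = 10 / (1 - (5/9))
S = 10 / (4/9)
S = 45/2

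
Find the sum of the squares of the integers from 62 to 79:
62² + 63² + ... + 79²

Use ∑_{k=1}^{n} k² = n(n+1)(2n+1)/6, then subtract the first 61 terms.
∑_{k=1}^{79} k² = 79×80×159/6 = 167480
∑_{k=1}^{61} k² = 61×62×123/6 = 77531
∑_{k=62}^{79} k² = 167480 - 77531 = 89949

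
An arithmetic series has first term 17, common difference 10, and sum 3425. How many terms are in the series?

Using S = n/2 × [2a + (n-1)d]
3425 = n/2 × [2(17) + (n-1)(10)]
3425 = n/2 × [34 + 10n - 10]
6850 = n × [24 + 10n]
10n² + (24)n - 6850 = 0
Discriminant: Δ = (24)² - 4(10)(-6850) = 576 + 274000 = 274576
√Δ = 524
n = [-(24) + √Δ] / (2·10) = (-24 + 524) / 20 = 500 / 20 = 25
(The negative root is discarded since n must be a positive integer.)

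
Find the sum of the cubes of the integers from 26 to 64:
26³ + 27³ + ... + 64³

Use ∑_{k=1}^{n} k³ = [n(n+1)/2]², then subtract the first 25 terms.
∑_{k=1}^{64} k³ = [64×65/2]² = 2080² = 4326400
∑_{k=1}^{25} k³ = [25×26/2]² = 325² = 105625
∑_{k=26}^{64} k³ = 4326400 - 105625 = 4220775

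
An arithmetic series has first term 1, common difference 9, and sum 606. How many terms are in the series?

Using S = n/2 × [2a + (n-1)d]
606 = n/2 × [2(1) + (n-1)(9)]
606 = n/2 × [2 + 9n - 9]
1212 = n × [-7 + 9n]
9n² + (-7)n - 1212 = 0
Discriminant: Δ = (-7)² - 4(9)(-1212) = 49 + 43632 = 43681
√Δ = 209
n = [-(-7) + √Δ] / (2·9) = (7 + 209) / 18 = 216 / 18 = 12
(The negative root is discarded since n must be a positive integer.)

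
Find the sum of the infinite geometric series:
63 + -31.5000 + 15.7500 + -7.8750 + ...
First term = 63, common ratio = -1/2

For |r| < 1, S = a / (1 - r)
S = 63 / (1 - (-1/2))
S = 63 / (3/2)
S = 42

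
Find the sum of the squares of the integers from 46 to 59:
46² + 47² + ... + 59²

Use ∑_{k=1}^{n} k² = n(n+1)(2n+1)/6, then subtract the first 45 terms.
∑_{k=1}^{59} k² = 59×60×119/6 = 70210
∑_{k=1}^{45} k² = 45×46×91/6 = 31395
∑_{k=46}^{59} k² = 70210 - 31395 = 38815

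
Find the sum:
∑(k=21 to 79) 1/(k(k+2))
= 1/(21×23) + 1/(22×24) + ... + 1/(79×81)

Partial fractions: 1/(k(k+2)) = (1/2)[1/k - 1/(k+2)]
Telescoping leaves the first two and last two terms:
= (1/2)[1/21 + 1/22 - 1/80 - 1/81]
= 34043/997920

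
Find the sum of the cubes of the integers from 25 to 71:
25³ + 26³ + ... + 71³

Use ∑_{k=1}^{n} k³ = [n(n+1)/2]², then subtract the first 24 terms.
∑_{k=1}^{71} k³ = [71×72/2]² = 2556² = 6533136
∑_{k=1}^{24} k³ = [24×25/2]² = 300² = 90000
∑_{k=25}^{71} k³ = 6533136 - 90000 = 6443136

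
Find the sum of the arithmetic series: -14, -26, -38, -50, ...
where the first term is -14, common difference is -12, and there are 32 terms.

Sₙ = n/2 × (first + last)
Last term = a + (n-1)d = -14 + (32-1)×(-12) = -386
S_32 = 32/2 × (-14 + (-386))
S_32 = 32/2 × (-400) = -6400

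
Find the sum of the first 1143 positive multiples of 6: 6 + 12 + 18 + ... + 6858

Factor out 6: = 6(1 + 2 + ... + 1143) = 6 × n(n+1)/2
= 6 × 1143×1144/2
= 6 × 653796
= 3922776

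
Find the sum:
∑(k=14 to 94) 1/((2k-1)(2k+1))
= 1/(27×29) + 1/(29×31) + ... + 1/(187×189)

Partial fractions: 1/((2k-1)(2k+1)) = (1/2)[1/(2k-1) - 1/(2k+1)]
The series telescopes:
= (1/2)[1/27 - 1/189]
= 1/63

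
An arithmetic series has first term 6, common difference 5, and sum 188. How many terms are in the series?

Using S = n/2 × [2a + (n-1)d]
188 = n/2 × [2(6) + (n-1)(5)]
188 = n/2 × [12 + 5n - 5]
376 = n × [7 + 5n]
5n² + (7)n - 376 = 0
Discriminant: Δ = (7)² - 4(5)(-376) = 49 + 7520 = 7569
√Δ = 87
n = [-(7) + √Δ] / (2·5) = (-7 + 87) / 10 = 80 / 10 = 8
(The negative root is discarded since n must be a positive integer.)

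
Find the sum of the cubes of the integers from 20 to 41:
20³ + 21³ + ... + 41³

Use ∑_{k=1}^{n} k³ = [n(n+1)/2]², then subtract the first 19 terms.
∑_{k=1}^{41} k³ = [41×42/2]² = 861² = 741321
∑_{k=1}^{19} k³ = [19×20/2]² = 190² = 36100
∑_{k=20}^{41} k³ = 741321 - 36100 = 705221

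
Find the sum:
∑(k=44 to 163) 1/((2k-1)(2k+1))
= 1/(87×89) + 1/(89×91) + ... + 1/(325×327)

Partial fractions: 1/((2k-1)(2k+1)) = (1/2)[1/(2k-1) - 1/(2k+1)]
The series telescopes:
= (1/2)[1/87 - 1/327]
= 40/9483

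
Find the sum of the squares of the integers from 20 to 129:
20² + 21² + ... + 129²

Use ∑_{k=1}^{n} k² = n(n+1)(2n+1)/6, then subtract the first 19 terms.
∑_{k=1}^{129} k² = 129×130×259/6 = 723905
∑_{k=1}^{19} k² = 19×20×39/6 = 2470
∑_{k=20}^{129} k² = 723905 - 2470 = 721435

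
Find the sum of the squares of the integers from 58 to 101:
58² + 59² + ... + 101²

Use ∑_{k=1}^{n} k² = n(n+1)(2n+1)/6, then subtract the first 57 terms.
∑_{k=1}^{101} k² = 101×102×203/6 = 348551
∑_{k=1}^{57} k² = 57×58×115/6 = 63365
∑_{k=58}^{101} k² = 348551 - 63365 = 285186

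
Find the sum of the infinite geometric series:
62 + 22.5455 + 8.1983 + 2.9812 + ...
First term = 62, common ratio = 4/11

For |r| < 1, S = a / (1 - r)
S = 62 / (1 - (4/11))
S = 62 / (7/11)
S = 682/7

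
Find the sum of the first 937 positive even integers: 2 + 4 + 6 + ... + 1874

Sum of first n even numbers = n(n+1)
= 937×938
= 878906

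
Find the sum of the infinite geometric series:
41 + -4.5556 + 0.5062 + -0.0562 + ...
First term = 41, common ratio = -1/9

For |r| < 1, S = a / (1 - r)
S = 41 / (1 - (-1/9))
S = 41 / (10/9)
S = 369/10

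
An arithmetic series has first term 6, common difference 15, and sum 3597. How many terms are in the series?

Using S = n/2 × [2a + (n-1)d]
3597 = n/2 × [2(6) + (n-1)(15)]
3597 = n/2 × [12 + 15n - 15]
7194 = n × [-3 + 15n]
15n² + (-3)n - 7194 = 0
Discriminant: Δ = (-3)² - 4(15)(-7194) = 9 + 431640 = 431649
√Δ = 657
n = [-(-3) + √Δ] / (2·15) = (3 + 657) / 30 = 660 / 30 = 22
(The negative root is discarded since n must be a positive integer.)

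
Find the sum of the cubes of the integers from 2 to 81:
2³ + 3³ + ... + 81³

Use ∑_{k=1}^{n} k³ = [n(n+1)/2]², then subtract the first 1 terms.
∑_{k=1}^{81} k³ = [81×82/2]² = 3321² = 11029041
∑_{k=1}^{1} k³ = [1×2/2]² = 1² = 1
∑_{k=2}^{81} k³ = 11029041 - 1 = 11029040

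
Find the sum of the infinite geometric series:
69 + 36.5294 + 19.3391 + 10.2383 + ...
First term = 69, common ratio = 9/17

For |r| < 1, S = a / (1 - r)
S = 69 / (1 - (9/17))
S = 69 / (8/17)
S = 1173/8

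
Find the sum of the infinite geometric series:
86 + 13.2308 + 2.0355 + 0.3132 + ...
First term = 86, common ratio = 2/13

For |r| < 1, S = a / (1 - r)
S = 86 / (1 - (2/13))
S = 86 / (11/13)
S = 1118/11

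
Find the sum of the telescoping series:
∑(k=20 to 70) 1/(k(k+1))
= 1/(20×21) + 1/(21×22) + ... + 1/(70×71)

Partial fractions: 1/(k(k+1)) = 1/k - 1/(k+1)
The series telescopes:
= (1/20 - 1/21) + (1/21 - 1/22) + ... + (1/70 - 1/71)
= 1/20 - 1/71
= 51/1420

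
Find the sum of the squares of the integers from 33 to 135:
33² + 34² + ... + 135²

Use ∑_{k=1}^{n} k² = n(n+1)(2n+1)/6, then subtract the first 32 terms.
∑_{k=1}^{135} k² = 135×136×271/6 = 829260
∑_{k=1}^{32} k² = 32×33×65/6 = 11440
∑_{k=33}^{135} k² = 829260 - 11440 = 817820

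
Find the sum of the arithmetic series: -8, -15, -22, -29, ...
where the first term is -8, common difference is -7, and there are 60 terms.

Sₙ = n/2 × (first + last)
Last term = a + (n-1)d = -8 + (60-1)×(-7) = -421
S_60 = 60/2 × (-8 + (-421))
S_60 = 60/2 × (-429) = -12870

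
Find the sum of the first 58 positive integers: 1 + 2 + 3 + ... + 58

Formula: ∑k = n(n+1)/2
= 58×59/2
= 3422/2
= 1711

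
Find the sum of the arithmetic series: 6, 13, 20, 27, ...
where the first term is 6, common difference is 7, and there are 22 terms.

Sₙ = n/2 × (first + last)
Last term = a + (n-1)d = 6 + (22-1)×7 = 153
S_22 = 22/2 × (6 + 153)
S_22 = 22/2 × 159 = 1749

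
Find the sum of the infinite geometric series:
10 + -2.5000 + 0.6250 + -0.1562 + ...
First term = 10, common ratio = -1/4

For |r| < 1, S = a / (1 - r)
S = 10 / (1 - (-1/4))
S = 10 / (5/4)
S = 8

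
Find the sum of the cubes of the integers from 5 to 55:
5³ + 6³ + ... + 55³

Use ∑_{k=1}^{n} k³ = [n(n+1)/2]², then subtract the first 4 terms.
∑_{k=1}^{55} k³ = [55×56/2]² = 1540² = 2371600
∑_{k=1}^{4} k³ = [4×5/2]² = 10² = 100
∑_{k=5}^{55} k³ = 2371600 - 100 = 2371500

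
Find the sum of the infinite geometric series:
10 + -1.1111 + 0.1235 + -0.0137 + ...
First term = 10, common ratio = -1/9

For |r| < 1, S = a / (1 - r)
S = 10 / (1 - (-1/9))
S = 10 / (10/9)
S = 9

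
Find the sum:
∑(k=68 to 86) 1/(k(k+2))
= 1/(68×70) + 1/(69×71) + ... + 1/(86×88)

Partial fractions: 1/(k(k+2)) = (1/2)[1/k - 1/(k+2)]
Telescoping leaves the first two and last two terms:
= (1/2)[1/68 + 1/69 - 1/87 - 1/88]
= 6327/1995664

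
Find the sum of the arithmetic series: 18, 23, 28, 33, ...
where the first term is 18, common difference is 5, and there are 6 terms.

Sₙ = n/2 × (first + last)
Last term = a + (n-1)d = 18 + (6-1)×5 = 43
S_6 = 6/2 × (18 + 43)
S_6 = 6/2 × 61 = 183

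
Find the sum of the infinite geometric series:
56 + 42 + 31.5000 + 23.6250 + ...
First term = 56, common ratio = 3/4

For |r| < 1, S = a / (1 - r)
S = 56 / (1 - (3/4))
S = 56 / (1/4)
S = 224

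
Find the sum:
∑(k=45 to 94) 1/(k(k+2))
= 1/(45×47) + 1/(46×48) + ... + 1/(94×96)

Partial fractions: 1/(k(k+2)) = (1/2)[1/k - 1/(k+2)]
Telescoping leaves the first two and last two terms:
= (1/2)[1/45 + 1/46 - 1/95 - 1/96]
= 2897/251712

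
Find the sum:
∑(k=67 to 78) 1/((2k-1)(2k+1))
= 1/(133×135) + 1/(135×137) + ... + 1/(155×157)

Partial fractions: 1/((2k-1)(2k+1)) = (1/2)[1/(2k-1) - 1/(2k+1)]
The series telescopes:
= (1/2)[1/133 - 1/157]
= 12/20881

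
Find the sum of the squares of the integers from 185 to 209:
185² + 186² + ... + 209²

Use ∑_{k=1}^{n} k² = n(n+1)(2n+1)/6, then subtract the first 184 terms.
∑_{k=1}^{209} k² = 209×210×419/6 = 3064985
∑_{k=1}^{184} k² = 184×185×369/6 = 2093460
∑_{k=185}^{209} k² = 3064985 - 2093460 = 971525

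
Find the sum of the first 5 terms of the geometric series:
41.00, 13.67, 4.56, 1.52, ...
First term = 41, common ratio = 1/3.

Sₙ = a(1 - rⁿ) / (1 - r)
S_5 = 41(1 - (1/3)^5) / (1 - (1/3))
S_5 = 41(1 - (1/243)) / (2/3)
S_5 = 4961/81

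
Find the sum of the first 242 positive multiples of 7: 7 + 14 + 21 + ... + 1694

Factor out 7: = 7(1 + 2 + ... + 242) = 7 × n(n+1)/2
= 7 × 242×243/2
= 7 × 29403
= 205821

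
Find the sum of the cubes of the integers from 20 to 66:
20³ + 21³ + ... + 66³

Use ∑_{k=1}^{n} k³ = [n(n+1)/2]², then subtract the first 19 terms.
∑_{k=1}^{66} k³ = [66×67/2]² = 2211² = 4888521
∑_{k=1}^{19} k³ = [19×20/2]² = 190² = 36100
∑_{k=20}^{66} k³ = 4888521 - 36100 = 4852421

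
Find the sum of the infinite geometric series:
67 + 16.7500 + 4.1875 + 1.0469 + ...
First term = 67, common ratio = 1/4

For |r| < 1, S = a / (1 - r)
S = 67 / (1 - (1/4))
S = 67 / (3/4)
S = 268/3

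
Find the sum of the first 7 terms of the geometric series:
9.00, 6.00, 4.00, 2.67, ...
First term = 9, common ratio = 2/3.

Sₙ = a(1 - rⁿ) / (1 - r)
S_7 = 9(1 - (2/3)^7) / (1 - (2/3))
S_7 = 9(1 - (128/2187)) / (1/3)
S_7 = 2059/81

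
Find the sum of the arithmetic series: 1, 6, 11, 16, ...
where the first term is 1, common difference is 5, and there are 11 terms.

Sₙ = n/2 × (first + last)
Last term = a + (n-1)d = 1 + (11-1)×5 = 51
S_11 = 11/2 × (1 + 51)
S_11 = 11/2 × 52 = 286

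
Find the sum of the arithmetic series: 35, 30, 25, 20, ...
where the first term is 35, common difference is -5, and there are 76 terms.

Sₙ = n/2 × (first + last)
Last term = a + (n-1)d = 35 + (76-1)×(-5) = -340
S_76 = 76/2 × (35 + (-340))
S_76 = 76/2 × (-305) = -11590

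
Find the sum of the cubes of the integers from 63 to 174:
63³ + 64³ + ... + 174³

Use ∑_{k=1}^{n} k³ = [n(n+1)/2]², then subtract the first 62 terms.
∑_{k=1}^{174} k³ = [174×175/2]² = 15225² = 231800625
∑_{k=1}^{62} k³ = [62×63/2]² = 1953² = 3814209
∑_{k=63}^{174} k³ = 231800625 - 3814209 = 227986416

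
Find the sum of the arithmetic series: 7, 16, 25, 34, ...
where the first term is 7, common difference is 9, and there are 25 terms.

Sₙ = n/2 × (first + last)
Last term = a + (n-1)d = 7 + (25-1)×9 = 223
S_25 = 25/2 × (7 + 223)
S_25 = 25/2 × 230 = 2875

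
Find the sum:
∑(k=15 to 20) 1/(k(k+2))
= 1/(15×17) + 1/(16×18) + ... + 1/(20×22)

Partial fractions: 1/(k(k+2)) = (1/2)[1/k - 1/(k+2)]
Telescoping leaves the first two and last two terms:
= (1/2)[1/15 + 1/16 - 1/21 - 1/22]
= 667/36960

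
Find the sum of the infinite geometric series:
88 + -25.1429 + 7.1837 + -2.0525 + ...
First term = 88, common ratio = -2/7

For |r| < 1, S = a / (1 - r)
S = 88 / (1 - (-2/7))
S = 88 / (9/7)
S = 616/9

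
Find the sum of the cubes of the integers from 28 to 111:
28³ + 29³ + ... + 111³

Use ∑_{k=1}^{n} k³ = [n(n+1)/2]², then subtract the first 27 terms.
∑_{k=1}^{111} k³ = [111×112/2]² = 6216² = 38638656
∑_{k=1}^{27} k³ = [27×28/2]² = 378² = 142884
∑_{k=28}^{111} k³ = 38638656 - 142884 = 38495772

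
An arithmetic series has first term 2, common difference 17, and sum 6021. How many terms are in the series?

Using S = n/2 × [2a + (n-1)d]
6021 = n/2 × [2(2) + (n-1)(17)]
6021 = n/2 × [4 + 17n - 17]
12042 = n × [-13 + 17n]
17n² + (-13)n - 12042 = 0
Discriminant: Δ = (-13)² - 4(17)(-12042) = 169 + 818856 = 819025
√Δ = 905
n = [-(-13) + √Δ] / (2·17) = (13 + 905) / 34 = 918 / 34 = 27
(The negative root is discarded since n must be a positive integer.)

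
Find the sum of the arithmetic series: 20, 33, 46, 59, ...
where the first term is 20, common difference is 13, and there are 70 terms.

Sₙ = n/2 × (first + last)
Last term = a + (n-1)d = 20 + (70-1)×13 = 917
S_70 = 70/2 × (20 + 917)
S_70 = 70/2 × 937 = 32795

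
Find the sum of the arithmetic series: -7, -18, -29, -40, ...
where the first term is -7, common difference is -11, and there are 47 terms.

Sₙ = n/2 × (first + last)
Last term = a + (n-1)d = -7 + (47-1)×(-11) = -513
S_47 = 47/2 × (-7 + (-513))
S_47 = 47/2 × (-520) = -12220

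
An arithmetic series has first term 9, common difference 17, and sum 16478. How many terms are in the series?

Using S = n/2 × [2a + (n-1)d]
16478 = n/2 × [2(9) + (n-1)(17)]
16478 = n/2 × [18 + 17n - 17]
32956 = n × [1 + 17n]
17n² + (1)n - 32956 = 0
Discriminant: Δ = (1)² - 4(17)(-32956) = 1 + 2241008 = 2241009
√Δ = 1497
n = [-(1) + √Δ] / (2·17) = (-1 + 1497) / 34 = 1496 / 34 = 44
(The negative root is discarded since n must be a positive integer.)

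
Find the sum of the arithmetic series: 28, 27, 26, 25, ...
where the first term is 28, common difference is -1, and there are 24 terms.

Sₙ = n/2 × (first + last)
Last term = a + (n-1)d = 28 + (24-1)×(-1) = 5
S_24 = 24/2 × (28 + 5)
S_24 = 24/2 × 33 = 396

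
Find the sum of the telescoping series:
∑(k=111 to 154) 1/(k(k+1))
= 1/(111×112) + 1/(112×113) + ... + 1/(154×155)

Partial fractions: 1/(k(k+1)) = 1/k - 1/(k+1)
The series telescopes:
= (1/111 - 1/112) + (1/112 - 1/113) + ... + (1/154 - 1/155)
= 1/111 - 1/155
= 44/17205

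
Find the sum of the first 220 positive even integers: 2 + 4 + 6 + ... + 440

Sum of first n even numbers = n(n+1)
= 220×221
= 48620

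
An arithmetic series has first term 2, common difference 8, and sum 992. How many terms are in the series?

Using S = n/2 × [2a + (n-1)d]
992 = n/2 × [2(2) + (n-1)(8)]
992 = n/2 × [4 + 8n - 8]
1984 = n × [-4 + 8n]
8n² + (-4)n - 1984 = 0
Discriminant: Δ = (-4)² - 4(8)(-1984) = 16 + 63488 = 63504
√Δ = 252
n = [-(-4) + √Δ] / (2·8) = (4 + 252) / 16 = 256 / 16 = 16
(The negative root is discarded since n must be a positive integer.)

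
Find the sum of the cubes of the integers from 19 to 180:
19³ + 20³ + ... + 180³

Use ∑_{k=1}^{n} k³ = [n(n+1)/2]², then subtract the first 18 terms.
∑_{k=1}^{180} k³ = [180×181/2]² = 16290² = 265364100
∑_{k=1}^{18} k³ = [18×19/2]² = 171² = 29241
∑_{k=19}^{180} k³ = 265364100 - 29241 = 265334859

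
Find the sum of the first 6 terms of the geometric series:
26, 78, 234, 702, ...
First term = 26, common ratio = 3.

Sₙ = a(1 - rⁿ) / (1 - r)
S_6 = 26(1 - 3^6) / (1 - 3)
S_6 = 26(1 - 729) / (-2)
S_6 = 9464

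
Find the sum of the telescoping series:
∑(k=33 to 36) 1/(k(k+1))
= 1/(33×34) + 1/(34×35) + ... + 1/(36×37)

Partial fractions: 1/(k(k+1)) = 1/k - 1/(k+1)
The series telescopes:
= (1/33 - 1/34) + (1/34 - 1/35) + ... + (1/36 - 1/37)
= 1/33 - 1/37
= 4/1221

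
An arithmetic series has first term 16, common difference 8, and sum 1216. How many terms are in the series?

Using S = n/2 × [2a + (n-1)d]
1216 = n/2 × [2(16) + (n-1)(8)]
1216 = n/2 × [32 + 8n - 8]
2432 = n × [24 + 8n]
8n² + (24)n - 2432 = 0
Discriminant: Δ = (24)² - 4(8)(-2432) = 576 + 77824 = 78400
√Δ = 280
n = [-(24) + √Δ] / (2·8) = (-24 + 280) / 16 = 256 / 16 = 16
(The negative root is discarded since n must be a positive integer.)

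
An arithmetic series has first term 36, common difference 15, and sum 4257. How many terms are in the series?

Using S = n/2 × [2a + (n-1)d]
4257 = n/2 × [2(36) + (n-1)(15)]
4257 = n/2 × [72 + 15n - 15]
8514 = n × [57 + 15n]
15n² + (57)n - 8514 = 0
Discriminant: Δ = (57)² - 4(15)(-8514) = 3249 + 510840 = 514089
√Δ = 717
n = [-(57) + √Δ] / (2·15) = (-57 + 717) / 30 = 660 / 30 = 22
(The negative root is discarded since n must be a positive integer.)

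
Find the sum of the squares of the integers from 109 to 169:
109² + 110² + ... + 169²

Use ∑_{k=1}^{n} k² = n(n+1)(2n+1)/6, then subtract the first 108 terms.
∑_{k=1}^{169} k² = 169×170×339/6 = 1623245
∑_{k=1}^{108} k² = 108×109×217/6 = 425754
∑_{k=109}^{169} k² = 1623245 - 425754 = 1197491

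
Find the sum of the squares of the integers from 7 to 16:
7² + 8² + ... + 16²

Use ∑_{k=1}^{n} k² = n(n+1)(2n+1)/6, then subtract the first 6 terms.
∑_{k=1}^{16} k² = 16×17×33/6 = 1496
∑_{k=1}^{6} k² = 6×7×13/6 = 91
∑_{k=7}^{16} k² = 1496 - 91 = 1405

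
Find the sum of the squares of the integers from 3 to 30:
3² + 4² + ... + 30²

Use ∑_{k=1}^{n} k² = n(n+1)(2n+1)/6, then subtract the first 2 terms.
∑_{k=1}^{30} k² = 30×31×61/6 = 9455
∑_{k=1}^{2} k² = 2×3×5/6 = 5
∑_{k=3}^{30} k² = 9455 - 5 = 9450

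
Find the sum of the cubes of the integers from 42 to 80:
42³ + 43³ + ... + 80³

Use ∑_{k=1}^{n} k³ = [n(n+1)/2]², then subtract the first 41 terms.
∑_{k=1}^{80} k³ = [80×81/2]² = 3240² = 10497600
∑_{k=1}^{41} k³ = [41×42/2]² = 861² = 741321
∑_{k=42}^{80} k³ = 10497600 - 741321 = 9756279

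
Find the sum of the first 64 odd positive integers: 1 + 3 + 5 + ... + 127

Sum of first n odd numbers = n²
= 64²
= 4096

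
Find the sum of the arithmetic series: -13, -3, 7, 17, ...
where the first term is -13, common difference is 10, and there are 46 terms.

Sₙ = n/2 × (first + last)
Last term = a + (n-1)d = -13 + (46-1)×10 = 437
S_46 = 46/2 × (-13 + 437)
S_46 = 46/2 × 424 = 9752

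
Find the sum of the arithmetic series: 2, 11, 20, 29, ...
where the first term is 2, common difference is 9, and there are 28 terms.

Sₙ = n/2 × (first + last)
Last term = a + (n-1)d = 2 + (28-1)×9 = 245
S_28 = 28/2 × (2 + 245)
S_28 = 28/2 × 247 = 3458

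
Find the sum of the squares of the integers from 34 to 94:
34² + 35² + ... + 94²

Use ∑_{k=1}^{n} k² = n(n+1)(2n+1)/6, then subtract the first 33 terms.
∑_{k=1}^{94} k² = 94×95×189/6 = 281295
∑_{k=1}^{33} k² = 33×34×67/6 = 12529
∑_{k=34}^{94} k² = 281295 - 12529 = 268766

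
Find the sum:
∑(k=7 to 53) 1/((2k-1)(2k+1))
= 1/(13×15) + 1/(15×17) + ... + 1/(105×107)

Partial fractions: 1/((2k-1)(2k+1)) = (1/2)[1/(2k-1) - 1/(2k+1)]
The series telescopes:
= (1/2)[1/13 - 1/107]
= 47/1391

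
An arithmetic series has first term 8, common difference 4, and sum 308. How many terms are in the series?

Using S = n/2 × [2a + (n-1)d]
308 = n/2 × [2(8) + (n-1)(4)]
308 = n/2 × [16 + 4n - 4]
616 = n × [12 + 4n]
4n² + (12)n - 616 = 0
Discriminant: Δ = (12)² - 4(4)(-616) = 144 + 9856 = 10000
√Δ = 100
n = [-(12) + √Δ] / (2·4) = (-12 + 100) / 8 = 88 / 8 = 11
(The negative root is discarded since n must be a positive integer.)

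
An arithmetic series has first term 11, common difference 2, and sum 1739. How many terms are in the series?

Using S = n/2 × [2a + (n-1)d]
1739 = n/2 × [2(11) + (n-1)(2)]
1739 = n/2 × [22 + 2n - 2]
3478 = n × [20 + 2n]
2n² + (20)n - 3478 = 0
Discriminant: Δ = (20)² - 4(2)(-3478) = 400 + 27824 = 28224
√Δ = 168
n = [-(20) + √Δ] / (2·2) = (-20 + 168) / 4 = 148 / 4 = 37
(The negative root is discarded since n must be a positive integer.)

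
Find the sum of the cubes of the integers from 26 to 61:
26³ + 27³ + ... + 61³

Use ∑_{k=1}^{n} k³ = [n(n+1)/2]², then subtract the first 25 terms.
∑_{k=1}^{61} k³ = [61×62/2]² = 1891² = 3575881
∑_{k=1}^{25} k³ = [25×26/2]² = 325² = 105625
∑_{k=26}^{61} k³ = 3575881 - 105625 = 3470256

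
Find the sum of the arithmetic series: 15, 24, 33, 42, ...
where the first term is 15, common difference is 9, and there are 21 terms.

Sₙ = n/2 × (first + last)
Last term = a + (n-1)d = 15 + (21-1)×9 = 195
S_21 = 21/2 × (15 + 195)
S_21 = 21/2 × 210 = 2205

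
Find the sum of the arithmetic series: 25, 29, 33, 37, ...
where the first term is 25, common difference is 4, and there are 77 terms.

Sₙ = n/2 × (first + last)
Last term = a + (n-1)d = 25 + (77-1)×4 = 329
S_77 = 77/2 × (25 + 329)
S_77 = 77/2 × 354 = 13629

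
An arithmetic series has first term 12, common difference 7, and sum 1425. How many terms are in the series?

Using S = n/2 × [2a + (n-1)d]
1425 = n/2 × [2(12) + (n-1)(7)]
1425 = n/2 × [24 + 7n - 7]
2850 = n × [17 + 7n]
7n² + (17)n - 2850 = 0
Discriminant: Δ = (17)² - 4(7)(-2850) = 289 + 79800 = 80089
√Δ = 283
n = [-(17) + √Δ] / (2·7) = (-17 + 283) / 14 = 266 / 14 = 19
(The negative root is discarded since n must be a positive integer.)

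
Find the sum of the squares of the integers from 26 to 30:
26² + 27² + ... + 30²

Use ∑_{k=1}^{n} k² = n(n+1)(2n+1)/6, then subtract the first 25 terms.
∑_{k=1}^{30} k² = 30×31×61/6 = 9455
∑_{k=1}^{25} k² = 25×26×51/6 = 5525
∑_{k=26}^{30} k² = 9455 - 5525 = 3930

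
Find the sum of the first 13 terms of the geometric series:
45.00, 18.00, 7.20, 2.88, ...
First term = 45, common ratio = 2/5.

Sₙ = a(1 - rⁿ) / (1 - r)
S_13 = 45(1 - (2/5)^13) / (1 - (2/5))
S_13 = 45(1 - (8192/1220703125)) / (3/5)
S_13 = 3662084799/48828125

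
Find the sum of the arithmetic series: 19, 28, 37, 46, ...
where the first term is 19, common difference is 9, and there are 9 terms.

Sₙ = n/2 × (first + last)
Last term = a + (n-1)d = 19 + (9-1)×9 = 91
S_9 = 9/2 × (19 + 91)
S_9 = 9/2 × 110 = 495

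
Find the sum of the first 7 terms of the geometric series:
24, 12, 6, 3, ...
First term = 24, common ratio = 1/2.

Sₙ = a(1 - rⁿ) / (1 - r)
S_7 = 24(1 - (1/2)^7) / (1 - (1/2))
S_7 = 24(1 - (1/128)) / (1/2)
S_7 = 381/8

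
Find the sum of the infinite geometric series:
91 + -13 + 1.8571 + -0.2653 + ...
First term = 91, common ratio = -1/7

For |r| < 1, S = a / (1 - r)
S = 91 / (1 - (-1/7))
S = 91 / (8/7)
S = 637/8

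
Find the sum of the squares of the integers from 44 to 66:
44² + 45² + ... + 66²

Use ∑_{k=1}^{n} k² = n(n+1)(2n+1)/6, then subtract the first 43 terms.
∑_{k=1}^{66} k² = 66×67×133/6 = 98021
∑_{k=1}^{43} k² = 43×44×87/6 = 27434
∑_{k=44}^{66} k² = 98021 - 27434 = 70587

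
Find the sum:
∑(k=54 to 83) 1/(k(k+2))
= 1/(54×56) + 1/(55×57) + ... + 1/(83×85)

Partial fractions: 1/(k(k+2)) = (1/2)[1/k - 1/(k+2)]
Telescoping leaves the first two and last two terms:
= (1/2)[1/54 + 1/55 - 1/84 - 1/85]
= 9211/1413720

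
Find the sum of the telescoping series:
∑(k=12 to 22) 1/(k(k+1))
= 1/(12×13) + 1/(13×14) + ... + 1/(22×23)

Partial fractions: 1/(k(k+1)) = 1/k - 1/(k+1)
The series telescopes:
= (1/12 - 1/13) + (1/13 - 1/14) + ... + (1/22 - 1/23)
= 1/12 - 1/23
= 11/276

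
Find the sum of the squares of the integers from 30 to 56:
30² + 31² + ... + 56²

Use ∑_{k=1}^{n} k² = n(n+1)(2n+1)/6, then subtract the first 29 terms.
∑_{k=1}^{56} k² = 56×57×113/6 = 60116
∑_{k=1}^{29} k² = 29×30×59/6 = 8555
∑_{k=30}^{56} k² = 60116 - 8555 = 51561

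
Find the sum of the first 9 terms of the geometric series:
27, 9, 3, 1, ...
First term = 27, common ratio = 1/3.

Sₙ = a(1 - rⁿ) / (1 - r)
S_9 = 27(1 - (1/3)^9) / (1 - (1/3))
S_9 = 27(1 - (1/19683)) / (2/3)
S_9 = 9841/243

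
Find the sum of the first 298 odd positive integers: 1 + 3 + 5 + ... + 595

Sum of first n odd numbers = n²
= 298²
= 88804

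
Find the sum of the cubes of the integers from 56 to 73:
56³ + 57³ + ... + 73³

Use ∑_{k=1}^{n} k³ = [n(n+1)/2]², then subtract the first 55 terms.
∑_{k=1}^{73} k³ = [73×74/2]² = 2701² = 7295401
∑_{k=1}^{55} k³ = [55×56/2]² = 1540² = 2371600
∑_{k=56}^{73} k³ = 7295401 - 2371600 = 4923801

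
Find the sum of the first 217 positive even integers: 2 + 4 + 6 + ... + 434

Sum of first n even numbers = n(n+1)
= 217×218
= 47306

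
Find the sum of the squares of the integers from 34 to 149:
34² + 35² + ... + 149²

Use ∑_{k=1}^{n} k² = n(n+1)(2n+1)/6, then subtract the first 33 terms.
∑_{k=1}^{149} k² = 149×150×299/6 = 1113775
∑_{k=1}^{33} k² = 33×34×67/6 = 12529
∑_{k=34}^{149} k² = 1113775 - 12529 = 1101246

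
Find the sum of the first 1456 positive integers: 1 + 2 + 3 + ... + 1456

Formula: ∑k = n(n+1)/2
= 1456×1457/2
= 2121392/2
= 1060696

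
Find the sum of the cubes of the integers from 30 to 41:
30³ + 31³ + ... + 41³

Use ∑_{k=1}^{n} k³ = [n(n+1)/2]², then subtract the first 29 terms.
∑_{k=1}^{41} k³ = [41×42/2]² = 861² = 741321
∑_{k=1}^{29} k³ = [29×30/2]² = 435² = 189225
∑_{k=30}^{41} k³ = 741321 - 189225 = 552096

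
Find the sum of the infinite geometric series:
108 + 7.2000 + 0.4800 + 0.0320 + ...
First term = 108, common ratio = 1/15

For |r| < 1, S = a / (1 - r)
S = 108 / (1 - (1/15))
S = 108 / (14/15)
S = 810/7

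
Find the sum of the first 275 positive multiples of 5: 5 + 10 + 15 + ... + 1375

Factor out 5: = 5(1 + 2 + ... + 275) = 5 × n(n+1)/2
= 5 × 275×276/2
= 5 × 37950
= 189750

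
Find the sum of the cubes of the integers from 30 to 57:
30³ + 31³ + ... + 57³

Use ∑_{k=1}^{n} k³ = [n(n+1)/2]², then subtract the first 29 terms.
∑_{k=1}^{57} k³ = [57×58/2]² = 1653² = 2732409
∑_{k=1}^{29} k³ = [29×30/2]² = 435² = 189225
∑_{k=30}^{57} k³ = 2732409 - 189225 = 2543184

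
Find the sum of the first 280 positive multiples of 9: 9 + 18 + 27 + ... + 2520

Factor out 9: = 9(1 + 2 + ... + 280) = 9 × n(n+1)/2
= 9 × 280×281/2
= 9 × 39340
= 354060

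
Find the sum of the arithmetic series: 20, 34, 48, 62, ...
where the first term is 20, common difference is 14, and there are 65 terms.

Sₙ = n/2 × (first + last)
Last term = a + (n-1)d = 20 + (65-1)×14 = 916
S_65 = 65/2 × (20 + 916)
S_65 = 65/2 × 936 = 30420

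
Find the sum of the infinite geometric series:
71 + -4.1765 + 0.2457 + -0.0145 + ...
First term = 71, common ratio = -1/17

For |r| < 1, S = a / (1 - r)
S = 71 / (1 - (-1/17))
S = 71 / (18/17)
S = 1207/18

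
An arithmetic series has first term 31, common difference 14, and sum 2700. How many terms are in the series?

Using S = n/2 × [2a + (n-1)d]
2700 = n/2 × [2(31) + (n-1)(14)]
2700 = n/2 × [62 + 14n - 14]
5400 = n × [48 + 14n]
14n² + (48)n - 5400 = 0
Discriminant: Δ = (48)² - 4(14)(-5400) = 2304 + 302400 = 304704
√Δ = 552
n = [-(48) + √Δ] / (2·14) = (-48 + 552) / 28 = 504 / 28 = 18
(The negative root is discarded since n must be a positive integer.)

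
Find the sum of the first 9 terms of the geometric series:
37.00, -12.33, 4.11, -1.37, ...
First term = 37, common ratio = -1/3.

Sₙ = a(1 - rⁿ) / (1 - r)
S_9 = 37(1 - (-1/3)^9) / (1 - (-1/3))
S_9 = 37(1 - (-1/19683)) / (4/3)
S_9 = 182077/6561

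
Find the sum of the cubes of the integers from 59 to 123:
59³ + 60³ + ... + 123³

Use ∑_{k=1}^{n} k³ = [n(n+1)/2]², then subtract the first 58 terms.
∑_{k=1}^{123} k³ = [123×124/2]² = 7626² = 58155876
∑_{k=1}^{58} k³ = [58×59/2]² = 1711² = 2927521
∑_{k=59}^{123} k³ = 58155876 - 2927521 = 55228355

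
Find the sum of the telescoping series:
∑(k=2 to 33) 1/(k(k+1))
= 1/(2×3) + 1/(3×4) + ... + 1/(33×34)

Partial fractions: 1/(k(k+1)) = 1/k - 1/(k+1)
The series telescopes:
= (1/2 - 1/3) + (1/3 - 1/4) + ... + (1/33 - 1/34)
= 1/2 - 1/34
= 8/17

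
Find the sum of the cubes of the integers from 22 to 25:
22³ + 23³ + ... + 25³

Use ∑_{k=1}^{n} k³ = [n(n+1)/2]², then subtract the first 21 terms.
∑_{k=1}^{25} k³ = [25×26/2]² = 325² = 105625
∑_{k=1}^{21} k³ = [21×22/2]² = 231² = 53361
∑_{k=22}^{25} k³ = 105625 - 53361 = 52264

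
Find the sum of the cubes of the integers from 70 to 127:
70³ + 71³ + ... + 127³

Use ∑_{k=1}^{n} k³ = [n(n+1)/2]², then subtract the first 69 terms.
∑_{k=1}^{127} k³ = [127×128/2]² = 8128² = 66064384
∑_{k=1}^{69} k³ = [69×70/2]² = 2415² = 5832225
∑_{k=70}^{127} k³ = 66064384 - 5832225 = 60232159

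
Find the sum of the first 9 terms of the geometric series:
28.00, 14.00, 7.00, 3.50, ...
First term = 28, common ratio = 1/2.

Sₙ = a(1 - rⁿ) / (1 - r)
S_9 = 28(1 - (1/2)^9) / (1 - (1/2))
S_9 = 28(1 - (1/512)) / (1/2)
S_9 = 3577/64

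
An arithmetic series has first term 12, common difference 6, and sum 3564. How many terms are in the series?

Using S = n/2 × [2a + (n-1)d]
3564 = n/2 × [2(12) + (n-1)(6)]
3564 = n/2 × [24 + 6n - 6]
7128 = n × [18 + 6n]
6n² + (18)n - 7128 = 0
Discriminant: Δ = (18)² - 4(6)(-7128) = 324 + 171072 = 171396
√Δ = 414
n = [-(18) + √Δ] / (2·6) = (-18 + 414) / 12 = 396 / 12 = 33
(The negative root is discarded since n must be a positive integer.)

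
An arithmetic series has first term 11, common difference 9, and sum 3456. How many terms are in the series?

Using S = n/2 × [2a + (n-1)d]
3456 = n/2 × [2(11) + (n-1)(9)]
3456 = n/2 × [22 + 9n - 9]
6912 = n × [13 + 9n]
9n² + (13)n - 6912 = 0
Discriminant: Δ = (13)² - 4(9)(-6912) = 169 + 248832 = 249001
√Δ = 499
n = [-(13) + √Δ] / (2·9) = (-13 + 499) / 18 = 486 / 18 = 27
(The negative root is discarded since n must be a positive integer.)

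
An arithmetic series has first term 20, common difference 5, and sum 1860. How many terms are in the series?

Using S = n/2 × [2a + (n-1)d]
1860 = n/2 × [2(20) + (n-1)(5)]
1860 = n/2 × [40 + 5n - 5]
3720 = n × [35 + 5n]
5n² + (35)n - 3720 = 0
Discriminant: Δ = (35)² - 4(5)(-3720) = 1225 + 74400 = 75625
√Δ = 275
n = [-(35) + √Δ] / (2·5) = (-35 + 275) / 10 = 240 / 10 = 24
(The negative root is discarded since n must be a positive integer.)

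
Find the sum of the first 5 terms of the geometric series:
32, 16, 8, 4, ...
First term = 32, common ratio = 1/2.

Sₙ = a(1 - rⁿ) / (1 - r)
S_5 = 32(1 - (1/2)^5) / (1 - (1/2))
S_5 = 32(1 - (1/32)) / (1/2)
S_5 = 62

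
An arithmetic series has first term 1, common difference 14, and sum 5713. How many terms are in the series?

Using S = n/2 × [2a + (n-1)d]
5713 = n/2 × [2(1) + (n-1)(14)]
5713 = n/2 × [2 + 14n - 14]
11426 = n × [-12 + 14n]
14n² + (-12)n - 11426 = 0
Discriminant: Δ = (-12)² - 4(14)(-11426) = 144 + 639856 = 640000
√Δ = 800
n = [-(-12) + √Δ] / (2·14) = (12 + 800) / 28 = 812 / 28 = 29
(The negative root is discarded since n must be a positive integer.)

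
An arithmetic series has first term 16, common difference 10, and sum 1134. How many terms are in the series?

Using S = n/2 × [2a + (n-1)d]
1134 = n/2 × [2(16) + (n-1)(10)]
1134 = n/2 × [32 + 10n - 10]
2268 = n × [22 + 10n]
10n² + (22)n - 2268 = 0
Discriminant: Δ = (22)² - 4(10)(-2268) = 484 + 90720 = 91204
√Δ = 302
n = [-(22) + √Δ] / (2·10) = (-22 + 302) / 20 = 280 / 20 = 14
(The negative root is discarded since n must be a positive integer.)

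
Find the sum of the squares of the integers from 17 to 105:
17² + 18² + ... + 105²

Use ∑_{k=1}^{n} k² = n(n+1)(2n+1)/6, then subtract the first 16 terms.
∑_{k=1}^{105} k² = 105×106×211/6 = 391405
∑_{k=1}^{16} k² = 16×17×33/6 = 1496
∑_{k=17}^{105} k² = 391405 - 1496 = 389909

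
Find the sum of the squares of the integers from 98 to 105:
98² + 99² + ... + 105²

Use ∑_{k=1}^{n} k² = n(n+1)(2n+1)/6, then subtract the first 97 terms.
∑_{k=1}^{105} k² = 105×106×211/6 = 391405
∑_{k=1}^{97} k² = 97×98×195/6 = 308945
∑_{k=98}^{105} k² = 391405 - 308945 = 82460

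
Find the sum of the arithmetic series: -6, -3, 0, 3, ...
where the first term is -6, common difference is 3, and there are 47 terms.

Sₙ = n/2 × (first + last)
Last term = a + (n-1)d = -6 + (47-1)×3 = 132
S_47 = 47/2 × (-6 + 132)
S_47 = 47/2 × 126 = 2961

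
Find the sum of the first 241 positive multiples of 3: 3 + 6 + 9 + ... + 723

Factor out 3: = 3(1 + 2 + ... + 241) = 3 × n(n+1)/2
= 3 × 241×242/2
= 3 × 29161
= 87483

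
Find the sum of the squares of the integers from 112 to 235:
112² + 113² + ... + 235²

Use ∑_{k=1}^{n} k² = n(n+1)(2n+1)/6, then subtract the first 111 terms.
∑_{k=1}^{235} k² = 235×236×471/6 = 4353610
∑_{k=1}^{111} k² = 111×112×223/6 = 462056
∑_{k=112}^{235} k² = 4353610 - 462056 = 3891554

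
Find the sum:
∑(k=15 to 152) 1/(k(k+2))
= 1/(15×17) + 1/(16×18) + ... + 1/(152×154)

Partial fractions: 1/(k(k+2)) = (1/2)[1/k - 1/(k+2)]
Telescoping leaves the first two and last two terms:
= (1/2)[1/15 + 1/16 - 1/153 - 1/154]
= 109457/1884960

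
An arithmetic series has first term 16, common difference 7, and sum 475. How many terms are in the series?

Using S = n/2 × [2a + (n-1)d]
475 = n/2 × [2(16) + (n-1)(7)]
475 = n/2 × [32 + 7n - 7]
950 = n × [25 + 7n]
7n² + (25)n - 950 = 0
Discriminant: Δ = (25)² - 4(7)(-950) = 625 + 26600 = 27225
√Δ = 165
n = [-(25) + √Δ] / (2·7) = (-25 + 165) / 14 = 140 / 14 = 10
(The negative root is discarded since n must be a positive integer.)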